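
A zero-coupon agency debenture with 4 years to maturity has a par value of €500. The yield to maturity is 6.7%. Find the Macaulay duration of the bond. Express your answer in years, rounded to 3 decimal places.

A zero-coupon bond has a single cash flow at maturity, so its Macaulay duration equals its maturity: 4 years.

4.000 years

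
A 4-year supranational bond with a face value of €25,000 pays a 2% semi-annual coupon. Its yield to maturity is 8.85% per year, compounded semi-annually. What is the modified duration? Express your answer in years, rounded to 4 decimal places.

Periodic yield y = 0.04425. First find Macaulay duration:
  t   CF        PV=CF/(1+0.04425)^t    t·PV
  1       250.00       239.4063       239.4063
  2       250.00       229.2615       458.5229
  3       250.00       219.5465       658.6396
  4       250.00       210.2433       840.9730
  5       250.00       201.3342     1,006.6711
  6       250.00       192.8027     1,156.8162
  7       250.00       184.6327     1,292.4289
  8    25,250.00    17,857.6995   142,861.5961
  Σ                 19,334.9266   148,515.0540
P = 19,334.9266; Macaulay duration = 148,515.0540 / 19,334.9266 = 7.68118 half-year periods = 3.84059 years.
Modified duration = D_Mac / (1 + y) = 3.84059 / 1.04425 = 3.67785 years.

3.6778 years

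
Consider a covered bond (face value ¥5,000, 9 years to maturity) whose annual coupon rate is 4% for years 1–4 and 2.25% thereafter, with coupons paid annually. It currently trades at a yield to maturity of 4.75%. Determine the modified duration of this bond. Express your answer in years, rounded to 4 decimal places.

7.3957 years

Periodic yield y = 0.0475. First find Macaulay duration:
  t   CF        PV=CF/(1+0.0475)^t    t·PV
  1       200.00       190.9308       190.9308
  2       200.00       182.2728       364.5457
  3       200.00       174.0075       522.0224
  4       200.00       166.1169       664.4677
  5       112.50        89.2036       446.0180
  6       112.50        85.1586       510.9514
  7       112.50        81.2970       569.0787
  8       112.50        77.6105       620.8837
  9     5,112.50     3,367.0304    30,303.2735
  Σ                  4,413.6280    34,192.1718
P = 4,413.6280; Macaulay duration = 34,192.1718 / 4,413.6280 = 7.74695 years.
Modified duration = D_Mac / (1 + y) = 7.74695 / 1.0475 = 7.39566 years.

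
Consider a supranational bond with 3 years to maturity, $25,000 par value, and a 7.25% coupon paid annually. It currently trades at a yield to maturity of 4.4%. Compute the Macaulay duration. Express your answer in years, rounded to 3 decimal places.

Periodic yield y = 0.044. Discount each cash flow and weight by its year:
  t   CF        PV=CF/(1+0.044)^t    t·PV
  1     1,812.50     1,736.1111     1,736.1111
  2     1,812.50     1,662.9417     3,325.8834
  3    26,812.50    23,563.2838    70,689.8513
  Σ                 26,962.3366    75,751.8458
Price P = Σ PV = 26,962.3366.
Macaulay duration = Σ(t·PV) / P = 75,751.8458 / 26,962.3366 = 2.80954 years.

2.810 years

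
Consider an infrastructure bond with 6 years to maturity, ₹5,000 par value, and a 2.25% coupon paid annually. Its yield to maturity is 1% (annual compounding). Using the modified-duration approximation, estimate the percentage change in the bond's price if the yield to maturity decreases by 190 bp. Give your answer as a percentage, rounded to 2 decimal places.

Periodic yield y = 0.01. Modified duration first:
  t   CF        PV=CF/(1+0.01)^t    t·PV
  1       112.50       111.3861       111.3861
  2       112.50       110.2833       220.5666
  3       112.50       109.1914       327.5742
  4       112.50       108.1103       432.4412
  5       112.50       107.0399       535.1994
  6     5,112.50     4,816.2063    28,897.2376
  Σ                  5,362.2173    30,524.4051
P = 5,362.2173; D_Mac = 5.69250 yrs; D_mod = 5.69250/(1+0.01) = 5.63614 yrs.
ΔP/P ≈ -D_mod · Δy = -5.63614 × (-0.019) = +0.107087 = +10.7087%.

+10.71%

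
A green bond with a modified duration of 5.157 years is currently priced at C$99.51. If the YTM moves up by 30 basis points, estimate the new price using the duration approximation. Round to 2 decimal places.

Duration approximation: ΔP/P ≈ -D_mod · Δy = -5.157 × (+0.003) = -0.015471.
New price ≈ 99.51 × (1 - 0.015471) = 97.97048079.

C$97.97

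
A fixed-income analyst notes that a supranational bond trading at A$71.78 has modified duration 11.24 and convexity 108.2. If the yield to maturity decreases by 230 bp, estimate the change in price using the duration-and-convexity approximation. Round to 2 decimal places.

Duration effect: -D_mod·Δy = -11.24 × (-0.023) = +0.258520
Convexity effect: ½·C·(Δy)² = 0.5 × 108.2 × (-0.023)² = +0.0286189
ΔP/P ≈ +0.258520 + 0.0286189 = +0.2871389
ΔP ≈ 71.78 × (+0.2871389) = +20.610830242.

+A$20.61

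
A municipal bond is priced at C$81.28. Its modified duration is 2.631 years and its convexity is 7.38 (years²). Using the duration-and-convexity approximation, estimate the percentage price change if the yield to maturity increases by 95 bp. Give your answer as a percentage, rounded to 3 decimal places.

-2.466%

Duration effect: -D_mod·Δy = -2.631 × (+0.0095) = -0.0249945
Convexity effect: ½·C·(Δy)² = 0.5 × 7.38 × (0.0095)² = +0.0003330225
ΔP/P ≈ -0.0249945 + 0.0003330225 = -0.0246614775
= -2.46614775%.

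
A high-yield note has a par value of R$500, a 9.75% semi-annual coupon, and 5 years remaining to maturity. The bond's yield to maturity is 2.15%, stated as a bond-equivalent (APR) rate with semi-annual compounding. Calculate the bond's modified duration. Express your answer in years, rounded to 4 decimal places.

4.1785 years

Periodic yield y = 0.01075. First find Macaulay duration:
  t   CF        PV=CF/(1+0.01075)^t    t·PV
  1       24.375        24.1158        24.1158
  2       24.375        23.8593        47.7185
  3       24.375        23.6055        70.8165
  4       24.375        23.3544        93.4178
  5       24.375        23.1061       115.5303
  6       24.375        22.8603       137.1619
  7       24.375        22.6172       158.3202
  8       24.375        22.3766       179.0130
  9       24.375        22.1386       199.2477
  10     524.375       471.1991     4,711.9913
  Σ                    679.2329     5,737.3330
P = 679.2329; Macaulay duration = 5,737.3330 / 679.2329 = 8.44678 half-year periods = 4.22339 years.
Modified duration = D_Mac / (1 + y) = 4.22339 / 1.01075 = 4.17847 years.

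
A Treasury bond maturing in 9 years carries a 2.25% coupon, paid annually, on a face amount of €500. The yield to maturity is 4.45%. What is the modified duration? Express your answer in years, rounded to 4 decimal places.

7.8149 years

Periodic yield y = 0.0445. First find Macaulay duration:
  t   CF        PV=CF/(1+0.0445)^t    t·PV
  1        11.25        10.7707        10.7707
  2        11.25        10.3118        20.6237
  3        11.25         9.8725        29.6175
  4        11.25         9.4519        37.8076
  5        11.25         9.0492        45.2460
  6        11.25         8.6637        51.9820
  7        11.25         8.2946        58.0619
  8        11.25         7.9412        63.5294
  9       511.25       345.5074     3,109.5664
  Σ                    419.8629     3,427.2052
P = 419.8629; Macaulay duration = 3,427.2052 / 419.8629 = 8.16268 years.
Modified duration = D_Mac / (1 + y) = 8.16268 / 1.0445 = 7.81491 years.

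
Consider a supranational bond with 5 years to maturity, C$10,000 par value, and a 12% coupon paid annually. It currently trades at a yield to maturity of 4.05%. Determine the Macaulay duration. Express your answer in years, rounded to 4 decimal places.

4.1804 years

Periodic yield y = 0.0405. Discount each cash flow and weight by its year:
  t   CF        PV=CF/(1+0.0405)^t    t·PV
  1     1,200.00     1,153.2917     1,153.2917
  2     1,200.00     1,108.4014     2,216.8029
  3     1,200.00     1,065.2585     3,195.7754
  4     1,200.00     1,023.7948     4,095.1791
  5    11,200.00     9,183.4867    45,917.4333
  Σ                 13,534.2330    56,578.4824
Price P = Σ PV = 13,534.2330.
Macaulay duration = Σ(t·PV) / P = 56,578.4824 / 13,534.2330 = 4.18040 years.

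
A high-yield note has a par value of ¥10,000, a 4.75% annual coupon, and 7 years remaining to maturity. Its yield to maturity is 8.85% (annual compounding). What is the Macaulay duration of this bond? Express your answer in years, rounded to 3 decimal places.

Periodic yield y = 0.0885. Discount each cash flow and weight by its year:
  t   CF        PV=CF/(1+0.0885)^t    t·PV
  1       475.00       436.3803       436.3803
  2       475.00       400.9006       801.8013
  3       475.00       368.3056     1,104.9168
  4       475.00       338.3607     1,353.4427
  5       475.00       310.8504     1,554.2520
  6       475.00       285.5769     1,713.4611
  7    10,475.00     5,785.6878    40,499.8149
  Σ                  7,926.0623    47,464.0691
Price P = Σ PV = 7,926.0623.
Macaulay duration = Σ(t·PV) / P = 47,464.0691 / 7,926.0623 = 5.98835 years.

5.988 years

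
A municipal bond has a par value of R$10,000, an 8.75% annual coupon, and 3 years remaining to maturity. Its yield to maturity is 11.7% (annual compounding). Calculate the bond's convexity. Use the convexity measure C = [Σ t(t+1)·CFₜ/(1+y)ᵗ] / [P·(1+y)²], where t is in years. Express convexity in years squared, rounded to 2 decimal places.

8.58

With y = 0.117:
  t   CF        PV=CF/(1+0.117)^t    t·PV        t(t+1)·PV
  1       875.00       783.3483       783.3483       1,566.6965
  2       875.00       701.2966     1,402.5931       4,207.7793
  3    10,875.00     7,803.1462    23,409.4387      93,637.7549
  Σ                  9,287.7911    25,595.3801      99,412.2308
P = 9,287.7911.
Convexity = Σ t(t+1)·PV / [P·(1+y)²] = 99,412.2308 / (9,287.7911 × 1.247689) = 8.57869.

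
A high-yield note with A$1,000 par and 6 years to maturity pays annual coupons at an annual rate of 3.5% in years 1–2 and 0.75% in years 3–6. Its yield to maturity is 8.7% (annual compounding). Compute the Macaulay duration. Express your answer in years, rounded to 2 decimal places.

Periodic yield y = 0.087. Discount each cash flow and weight by its year:
  t   CF        PV=CF/(1+0.087)^t    t·PV
  1        35.00        32.1987        32.1987
  2        35.00        29.6216        59.2433
  3         7.50         5.8395        17.5184
  4         7.50         5.3721        21.4884
  5         7.50         4.9421        24.7106
  6     1,007.50       610.7561     3,664.5364
  Σ                    688.7301     3,819.6957
Price P = Σ PV = 688.7301.
Macaulay duration = Σ(t·PV) / P = 3,819.6957 / 688.7301 = 5.54600 years.

5.55 years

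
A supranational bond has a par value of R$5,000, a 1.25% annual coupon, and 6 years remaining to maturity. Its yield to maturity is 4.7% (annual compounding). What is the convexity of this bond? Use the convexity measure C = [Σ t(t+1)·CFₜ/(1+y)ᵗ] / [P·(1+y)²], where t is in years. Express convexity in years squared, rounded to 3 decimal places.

With y = 0.047:
  t   CF        PV=CF/(1+0.047)^t    t·PV        t(t+1)·PV
  1        62.50        59.6944        59.6944         119.3887
  2        62.50        57.0147       114.0294         342.0881
  3        62.50        54.4553       163.3658         653.4633
  4        62.50        52.0108       208.0431       1,040.2154
  5        62.50        49.6760       248.3800       1,490.2800
  6     5,062.50     3,843.1289    23,058.7731     161,411.4120
  Σ                  4,115.9799    23,852.2858     165,056.8474
P = 4,115.9799.
Convexity = Σ t(t+1)·PV / [P·(1+y)²] = 165,056.8474 / (4,115.9799 × 1.096209) = 36.58196.

36.582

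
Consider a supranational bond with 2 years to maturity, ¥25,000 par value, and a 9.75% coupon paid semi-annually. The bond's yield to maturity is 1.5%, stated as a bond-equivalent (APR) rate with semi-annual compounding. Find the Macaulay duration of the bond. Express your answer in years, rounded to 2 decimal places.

1.88 years

Periodic yield y = 0.0075. Discount each cash flow and weight by its period:
  t   CF        PV=CF/(1+0.0075)^t    t·PV
  1     1,218.75     1,209.6774     1,209.6774
  2     1,218.75     1,200.6724     2,401.3448
  3     1,218.75     1,191.7344     3,575.2031
  4    26,218.75    25,446.7172   101,786.8688
  Σ                 29,048.8014   108,973.0941
Price P = Σ PV = 29,048.8014.
Macaulay duration = Σ(t·PV) / P = 108,973.0941 / 29,048.8014 = 3.75138 half-year periods.
In years: 3.75138 / 2 = 1.87569 years.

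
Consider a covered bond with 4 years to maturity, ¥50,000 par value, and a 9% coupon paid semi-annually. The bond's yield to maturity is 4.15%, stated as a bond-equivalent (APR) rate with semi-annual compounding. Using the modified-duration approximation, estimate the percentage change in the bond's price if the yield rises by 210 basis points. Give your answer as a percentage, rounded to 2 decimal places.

Periodic yield y = 0.02075. Modified duration first:
  t   CF        PV=CF/(1+0.02075)^t    t·PV
  1     2,250.00     2,204.2616     2,204.2616
  2     2,250.00     2,159.4529     4,318.9058
  3     2,250.00     2,115.5552     6,346.6655
  4     2,250.00     2,072.5497     8,290.1990
  5     2,250.00     2,030.4186    10,152.0928
  6     2,250.00     1,989.1438    11,934.8630
  7     2,250.00     1,948.7081    13,640.9569
  8    52,250.00    44,333.4150   354,667.3198
  Σ                 58,853.5049   411,555.2644
P = 58,853.5049; D_Mac = 6.99288 half-year periods = 3.49644 yrs; D_mod = 3.49644/(1+0.02075) = 3.42536 yrs.
ΔP/P ≈ -D_mod · Δy = -3.42536 × (+0.021) = -0.071933 = -7.1933%.

-7.19%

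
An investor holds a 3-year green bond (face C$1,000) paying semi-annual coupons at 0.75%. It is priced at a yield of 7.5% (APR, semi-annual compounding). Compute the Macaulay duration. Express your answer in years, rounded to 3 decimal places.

Periodic yield y = 0.0375. Discount each cash flow and weight by its period:
  t   CF        PV=CF/(1+0.0375)^t    t·PV
  1         3.75         3.6145         3.6145
  2         3.75         3.4838         6.9676
  3         3.75         3.3579        10.0737
  4         3.75         3.2365        12.9461
  5         3.75         3.1195        15.5977
  6     1,003.75       804.8166     4,828.8996
  Σ                    821.6288     4,878.0992
Price P = Σ PV = 821.6288.
Macaulay duration = Σ(t·PV) / P = 4,878.0992 / 821.6288 = 5.93711 half-year periods.
In years: 5.93711 / 2 = 2.96855 years.

2.969 years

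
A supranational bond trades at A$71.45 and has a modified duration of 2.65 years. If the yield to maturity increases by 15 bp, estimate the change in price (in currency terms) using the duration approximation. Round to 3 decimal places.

-A$0.284

Duration approximation: ΔP/P ≈ -D_mod · Δy = -2.65 × (+0.0015) = -0.003975.
ΔP ≈ 71.45 × (-0.003975) = -0.28401375.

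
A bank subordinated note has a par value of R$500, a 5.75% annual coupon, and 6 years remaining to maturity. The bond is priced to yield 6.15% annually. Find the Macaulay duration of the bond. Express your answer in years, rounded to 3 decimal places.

5.233 years

Periodic yield y = 0.0615. Discount each cash flow and weight by its year:
  t   CF        PV=CF/(1+0.0615)^t    t·PV
  1        28.75        27.0843        27.0843
  2        28.75        25.5151        51.0303
  3        28.75        24.0369        72.1106
  4        28.75        22.6442        90.5770
  5        28.75        21.3323       106.6615
  6       528.75       369.5987     2,217.5920
  Σ                    490.2115     2,565.0557
Price P = Σ PV = 490.2115.
Macaulay duration = Σ(t·PV) / P = 2,565.0557 / 490.2115 = 5.23255 years.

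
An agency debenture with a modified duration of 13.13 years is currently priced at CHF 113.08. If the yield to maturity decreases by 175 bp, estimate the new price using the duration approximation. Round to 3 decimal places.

CHF 139.063

Duration approximation: ΔP/P ≈ -D_mod · Δy = -13.13 × (-0.0175) = +0.229775.
New price ≈ 113.08 × (1 + 0.229775) = 139.062957.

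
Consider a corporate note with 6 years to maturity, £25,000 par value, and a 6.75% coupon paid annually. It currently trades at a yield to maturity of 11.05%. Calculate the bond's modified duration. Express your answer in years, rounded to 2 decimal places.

4.52 years

Periodic yield y = 0.1105. First find Macaulay duration:
  t   CF        PV=CF/(1+0.1105)^t    t·PV
  1     1,687.50     1,519.5858     1,519.5858
  2     1,687.50     1,368.3798     2,736.7596
  3     1,687.50     1,232.2195     3,696.6586
  4     1,687.50     1,109.6079     4,438.4315
  5     1,687.50       999.1966     4,995.9832
  6    26,687.50    14,229.7253    85,378.3516
  Σ                 20,458.7149   102,765.7703
P = 20,458.7149; Macaulay duration = 102,765.7703 / 20,458.7149 = 5.02308 years.
Modified duration = D_Mac / (1 + y) = 5.02308 / 1.1105 = 4.52326 years.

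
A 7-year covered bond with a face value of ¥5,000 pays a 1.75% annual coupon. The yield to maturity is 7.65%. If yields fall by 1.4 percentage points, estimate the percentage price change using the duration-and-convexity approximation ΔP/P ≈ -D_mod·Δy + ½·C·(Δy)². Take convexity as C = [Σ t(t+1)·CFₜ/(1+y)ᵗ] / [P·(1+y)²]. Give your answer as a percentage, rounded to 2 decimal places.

With y = 0.0765:
  t   CF        PV=CF/(1+0.0765)^t    t·PV        t(t+1)·PV
  1        87.50        81.2819        81.2819         162.5639
  2        87.50        75.5057       151.0115         453.0345
  3        87.50        70.1400       210.4201         841.6804
  4        87.50        65.1556       260.6225       1,303.1125
  5        87.50        60.5254       302.6271       1,815.7629
  6        87.50        56.2243       337.3456       2,361.4195
  7     5,087.50     3,036.7300    21,257.1102     170,056.8813
  Σ                  3,445.5631    22,600.4190     176,994.4548
P = 3,445.5631; D_Mac = 6.55928 yrs; D_mod = 6.09316 yrs; C = 44.32731.
Duration effect: -6.09316 × (-0.014) = +0.085304
Convexity effect: 0.5 × 44.32731 × (-0.014)² = +0.0043441
ΔP/P ≈ +0.085304 + 0.0043441 = +0.089648 = +8.9648%.

+8.96%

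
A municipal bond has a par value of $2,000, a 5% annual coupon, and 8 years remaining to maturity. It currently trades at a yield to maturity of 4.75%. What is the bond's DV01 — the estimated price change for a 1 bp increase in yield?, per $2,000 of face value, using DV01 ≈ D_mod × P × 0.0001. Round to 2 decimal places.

$1.32

Periodic yield y = 0.0475.
  t   CF        PV=CF/(1+0.0475)^t    t·PV
  1       100.00        95.4654        95.4654
  2       100.00        91.1364       182.2728
  3       100.00        87.0037       261.0112
  4       100.00        83.0585       332.2338
  5       100.00        79.2921       396.4604
  6       100.00        75.6965       454.1790
  7       100.00        72.2640       505.8477
  8     2,100.00     1,448.7286    11,589.8290
  Σ                  2,032.6452    13,817.2995
P = 2,032.6452; D_Mac = 6.79769 yrs; D_mod = 6.48945 yrs.
DV01 ≈ 6.48945 × 2,032.6452 × 0.0001 = 1.319074.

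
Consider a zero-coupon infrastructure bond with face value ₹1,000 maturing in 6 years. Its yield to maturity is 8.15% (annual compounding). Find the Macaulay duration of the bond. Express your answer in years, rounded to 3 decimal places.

6.000 years

A zero-coupon bond has a single cash flow at maturity, so its Macaulay duration equals its maturity: 6 years.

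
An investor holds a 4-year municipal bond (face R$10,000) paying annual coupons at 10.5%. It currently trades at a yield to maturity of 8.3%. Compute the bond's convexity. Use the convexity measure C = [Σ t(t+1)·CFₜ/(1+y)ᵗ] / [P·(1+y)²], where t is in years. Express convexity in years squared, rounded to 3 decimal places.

14.142

With y = 0.083:
  t   CF        PV=CF/(1+0.083)^t    t·PV        t(t+1)·PV
  1     1,050.00       969.5291       969.5291       1,939.0582
  2     1,050.00       895.2254     1,790.4508       5,371.3523
  3     1,050.00       826.6162     2,479.8487       9,919.3948
  4    11,050.00     8,032.4578    32,129.8311     160,649.1556
  Σ                 10,723.8285    37,369.6597     177,878.9608
P = 10,723.8285.
Convexity = Σ t(t+1)·PV / [P·(1+y)²] = 177,878.9608 / (10,723.8285 × 1.172889) = 14.14223.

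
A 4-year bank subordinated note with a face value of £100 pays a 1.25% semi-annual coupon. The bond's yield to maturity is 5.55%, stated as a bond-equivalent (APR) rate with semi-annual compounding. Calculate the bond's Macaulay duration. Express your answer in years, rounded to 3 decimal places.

3.905 years

Periodic yield y = 0.02775. Discount each cash flow and weight by its period:
  t   CF        PV=CF/(1+0.02775)^t    t·PV
  1        0.625         0.6081         0.6081
  2        0.625         0.5917         1.1834
  3        0.625         0.5757         1.7272
  4        0.625         0.5602         2.2407
  5        0.625         0.5451         2.7253
  6        0.625         0.5303         3.1820
  7        0.625         0.5160         3.6121
  8      100.625        80.8362       646.6898
  Σ                     84.7634       661.9687
Price P = Σ PV = 84.7634.
Macaulay duration = Σ(t·PV) / P = 661.9687 / 84.7634 = 7.80961 half-year periods.
In years: 7.80961 / 2 = 3.90480 years.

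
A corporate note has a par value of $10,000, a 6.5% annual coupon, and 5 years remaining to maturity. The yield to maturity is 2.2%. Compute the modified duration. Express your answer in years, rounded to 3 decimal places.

Periodic yield y = 0.022. First find Macaulay duration:
  t   CF        PV=CF/(1+0.022)^t    t·PV
  1       650.00       636.0078       636.0078
  2       650.00       622.3169     1,244.6337
  3       650.00       608.9206     1,826.7618
  4       650.00       595.8127     2,383.2509
  5    10,650.00     9,552.0179    47,760.0896
  Σ                 12,015.0759    53,850.7439
P = 12,015.0759; Macaulay duration = 53,850.7439 / 12,015.0759 = 4.48193 years.
Modified duration = D_Mac / (1 + y) = 4.48193 / 1.022 = 4.38545 years.

4.385 years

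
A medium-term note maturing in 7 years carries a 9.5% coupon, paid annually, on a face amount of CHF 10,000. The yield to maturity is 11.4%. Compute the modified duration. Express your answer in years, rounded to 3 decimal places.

4.792 years

Periodic yield y = 0.114. First find Macaulay duration:
  t   CF        PV=CF/(1+0.114)^t    t·PV
  1       950.00       852.7828       852.7828
  2       950.00       765.5142     1,531.0283
  3       950.00       687.1761     2,061.5282
  4       950.00       616.8546     2,467.4186
  5       950.00       553.7295     2,768.6474
  6       950.00       497.0642     2,982.3850
  7    10,950.00     5,143.0149    36,001.1044
  Σ                  9,116.1362    48,664.8947
P = 9,116.1362; Macaulay duration = 48,664.8947 / 9,116.1362 = 5.33832 years.
Modified duration = D_Mac / (1 + y) = 5.33832 / 1.114 = 4.79203 years.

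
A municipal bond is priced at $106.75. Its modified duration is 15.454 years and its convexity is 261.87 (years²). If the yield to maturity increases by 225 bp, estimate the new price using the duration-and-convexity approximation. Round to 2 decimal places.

$76.71

Duration effect: -D_mod·Δy = -15.454 × (+0.0225) = -0.347715
Convexity effect: ½·C·(Δy)² = 0.5 × 261.87 × (0.0225)² = +0.06628584375
ΔP/P ≈ -0.347715 + 0.06628584375 = -0.28142915625
New price ≈ 106.75 × (1 - 0.28142915625) = 76.7074375703125.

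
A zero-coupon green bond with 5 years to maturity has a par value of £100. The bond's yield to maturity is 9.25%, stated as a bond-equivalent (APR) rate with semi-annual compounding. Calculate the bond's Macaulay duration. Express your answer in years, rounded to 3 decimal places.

A zero-coupon bond has a single cash flow at maturity, so its Macaulay duration equals its maturity: 5 years.
(Equivalently: 10 semi-annual periods ÷ 2 = 5 years.)

5.000 years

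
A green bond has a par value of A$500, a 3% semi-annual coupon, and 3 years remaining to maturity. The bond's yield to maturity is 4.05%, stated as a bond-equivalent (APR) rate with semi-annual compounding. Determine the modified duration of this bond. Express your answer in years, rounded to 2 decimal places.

Periodic yield y = 0.02025. First find Macaulay duration:
  t   CF        PV=CF/(1+0.02025)^t    t·PV
  1         7.50         7.3511         7.3511
  2         7.50         7.2052        14.4105
  3         7.50         7.0622        21.1867
  4         7.50         6.9221        27.6882
  5         7.50         6.7847        33.9233
  6       507.50       449.9833     2,699.9000
  Σ                    485.3086     2,804.4598
P = 485.3086; Macaulay duration = 2,804.4598 / 485.3086 = 5.77871 half-year periods = 2.88936 years.
Modified duration = D_Mac / (1 + y) = 2.88936 / 1.02025 = 2.83201 years.

2.83 years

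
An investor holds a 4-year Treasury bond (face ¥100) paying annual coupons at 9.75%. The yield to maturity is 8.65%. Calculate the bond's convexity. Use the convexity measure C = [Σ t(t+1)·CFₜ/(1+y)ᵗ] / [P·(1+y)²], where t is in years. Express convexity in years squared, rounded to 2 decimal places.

14.18

With y = 0.0865:
  t   CF        PV=CF/(1+0.0865)^t    t·PV        t(t+1)·PV
  1         9.75         8.9738         8.9738          17.9475
  2         9.75         8.2593        16.5187          49.5560
  3         9.75         7.6018        22.8053          91.2214
  4       109.75        78.7564       315.0254       1,575.1271
  Σ                    103.5912       363.3232       1,733.8520
P = 103.5912.
Convexity = Σ t(t+1)·PV / [P·(1+y)²] = 1,733.8520 / (103.5912 × 1.180482) = 14.17848.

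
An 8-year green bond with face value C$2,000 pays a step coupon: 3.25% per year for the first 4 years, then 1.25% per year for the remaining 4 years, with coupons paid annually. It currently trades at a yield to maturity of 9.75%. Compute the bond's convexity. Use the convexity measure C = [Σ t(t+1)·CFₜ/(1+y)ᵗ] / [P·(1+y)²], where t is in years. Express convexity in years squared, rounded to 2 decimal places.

49.99

With y = 0.0975:
  t   CF        PV=CF/(1+0.0975)^t    t·PV        t(t+1)·PV
  1        65.00        59.2255        59.2255         118.4510
  2        65.00        53.9640       107.9280         323.7841
  3        65.00        49.1700       147.5099         590.0394
  4        65.00        44.8018       179.2071         896.0355
  5        25.00        15.7006        78.5032         471.0192
  6        25.00        14.3058        85.8349         600.8445
  7        25.00        13.0349        91.2444         729.9554
  8     2,025.00       962.0304     7,696.2432      69,266.1889
  Σ                  1,212.2330     8,445.6963      72,996.3181
P = 1,212.2330.
Convexity = Σ t(t+1)·PV / [P·(1+y)²] = 72,996.3181 / (1,212.2330 × 1.204506) = 49.99261.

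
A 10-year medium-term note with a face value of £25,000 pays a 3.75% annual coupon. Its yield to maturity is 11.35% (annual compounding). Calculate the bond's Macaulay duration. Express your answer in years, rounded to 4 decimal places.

7.9088 years

Periodic yield y = 0.1135. Discount each cash flow and weight by its year:
  t   CF        PV=CF/(1+0.1135)^t    t·PV
  1       937.50       841.9398       841.9398
  2       937.50       756.1202     1,512.2404
  3       937.50       679.0482     2,037.1446
  4       937.50       609.8323     2,439.3290
  5       937.50       547.6715     2,738.3577
  6       937.50       491.8469     2,951.0815
  7       937.50       441.7125     3,091.9878
  8       937.50       396.6884     3,173.5072
  9       937.50       356.2536     3,206.2826
  10   25,937.50     8,851.6840    88,516.8398
  Σ                 13,972.7975   110,508.7104
Price P = Σ PV = 13,972.7975.
Macaulay duration = Σ(t·PV) / P = 110,508.7104 / 13,972.7975 = 7.90885 years.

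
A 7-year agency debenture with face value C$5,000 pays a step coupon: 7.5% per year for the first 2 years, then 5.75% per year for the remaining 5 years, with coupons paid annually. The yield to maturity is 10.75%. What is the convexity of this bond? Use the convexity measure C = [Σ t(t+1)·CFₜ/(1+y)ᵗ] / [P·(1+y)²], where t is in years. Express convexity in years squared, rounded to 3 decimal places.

34.046

With y = 0.1075:
  t   CF        PV=CF/(1+0.1075)^t    t·PV        t(t+1)·PV
  1       375.00       338.6005       338.6005         677.2009
  2       375.00       305.7340       611.4681       1,834.4043
  3       287.50       211.6443       634.9330       2,539.7320
  4       287.50       191.1010       764.4039       3,822.0196
  5       287.50       172.5517       862.7584       5,176.5502
  6       287.50       155.8029       934.8172       6,543.7203
  7     5,287.50     2,587.2848    18,110.9936     144,887.9485
  Σ                  3,962.7191    22,257.9746     165,481.5757
P = 3,962.7191.
Convexity = Σ t(t+1)·PV / [P·(1+y)²] = 165,481.5757 / (3,962.7191 × 1.226556) = 34.04622.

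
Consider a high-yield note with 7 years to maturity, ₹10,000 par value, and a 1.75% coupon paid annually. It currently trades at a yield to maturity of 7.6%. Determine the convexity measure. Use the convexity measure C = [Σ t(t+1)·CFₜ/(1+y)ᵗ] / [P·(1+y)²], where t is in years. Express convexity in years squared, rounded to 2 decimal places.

44.38

With y = 0.076:
  t   CF        PV=CF/(1+0.076)^t    t·PV        t(t+1)·PV
  1       175.00       162.6394       162.6394         325.2788
  2       175.00       151.1519       302.3037         906.9112
  3       175.00       140.4757       421.4271       1,685.7085
  4       175.00       130.5536       522.2145       2,611.0727
  5       175.00       121.3324       606.6619       3,639.9712
  6       175.00       112.7624       676.5746       4,736.0220
  7    10,175.00     6,093.2433    42,652.7030     341,221.6240
  Σ                  6,912.1587    45,344.5242     355,126.5884
P = 6,912.1587.
Convexity = Σ t(t+1)·PV / [P·(1+y)²] = 355,126.5884 / (6,912.1587 × 1.157776) = 44.37567.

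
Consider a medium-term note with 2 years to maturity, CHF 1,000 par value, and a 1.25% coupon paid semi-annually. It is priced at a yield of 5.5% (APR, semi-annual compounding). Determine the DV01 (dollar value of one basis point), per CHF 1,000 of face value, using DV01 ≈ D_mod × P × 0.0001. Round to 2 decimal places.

Periodic yield y = 0.0275.
  t   CF        PV=CF/(1+0.0275)^t    t·PV
  1         6.25         6.0827         6.0827
  2         6.25         5.9199        11.8399
  3         6.25         5.7615        17.2845
  4     1,006.25       902.7730     3,611.0921
  Σ                    920.5372     3,646.2991
P = 920.5372; D_Mac = 3.96106 half-year periods = 1.98053 yrs; D_mod = 1.92752 yrs.
DV01 ≈ 1.92752 × 920.5372 × 0.0001 = 0.177435.

CHF 0.18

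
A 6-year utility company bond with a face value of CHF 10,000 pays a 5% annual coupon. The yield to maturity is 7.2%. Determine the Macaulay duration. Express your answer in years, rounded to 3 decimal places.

5.285 years

Periodic yield y = 0.072. Discount each cash flow and weight by its year:
  t   CF        PV=CF/(1+0.072)^t    t·PV
  1       500.00       466.4179       466.4179
  2       500.00       435.0913       870.1827
  3       500.00       405.8688     1,217.6063
  4       500.00       378.6089     1,514.4358
  5       500.00       353.1800     1,765.8999
  6    10,500.00     6,918.6377    41,511.8260
  Σ                  8,957.8046    47,346.3686
Price P = Σ PV = 8,957.8046.
Macaulay duration = Σ(t·PV) / P = 47,346.3686 / 8,957.8046 = 5.28549 years.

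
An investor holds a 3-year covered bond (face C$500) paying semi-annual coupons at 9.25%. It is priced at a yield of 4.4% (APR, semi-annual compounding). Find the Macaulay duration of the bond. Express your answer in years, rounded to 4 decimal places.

2.7094 years

Periodic yield y = 0.022. Discount each cash flow and weight by its period:
  t   CF        PV=CF/(1+0.022)^t    t·PV
  1       23.125        22.6272        22.6272
  2       23.125        22.1401        44.2802
  3       23.125        21.6635        64.9906
  4       23.125        21.1972        84.7887
  5       23.125        20.7409       103.7044
  6      523.125       459.0924     2,754.5544
  Σ                    567.4613     3,074.9455
Price P = Σ PV = 567.4613.
Macaulay duration = Σ(t·PV) / P = 3,074.9455 / 567.4613 = 5.41878 half-year periods.
In years: 5.41878 / 2 = 2.70939 years.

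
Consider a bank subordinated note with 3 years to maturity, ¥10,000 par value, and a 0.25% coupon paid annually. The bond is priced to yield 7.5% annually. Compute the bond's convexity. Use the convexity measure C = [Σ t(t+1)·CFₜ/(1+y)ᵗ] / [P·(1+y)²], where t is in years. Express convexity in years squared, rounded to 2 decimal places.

With y = 0.075:
  t   CF        PV=CF/(1+0.075)^t    t·PV        t(t+1)·PV
  1        25.00        23.2558        23.2558          46.5116
  2        25.00        21.6333        43.2666         129.7999
  3    10,025.00     8,069.7297    24,209.1891      96,836.7565
  Σ                  8,114.6188    24,275.7116      97,013.0680
P = 8,114.6188.
Convexity = Σ t(t+1)·PV / [P·(1+y)²] = 97,013.0680 / (8,114.6188 × 1.155625) = 10.34535.

10.35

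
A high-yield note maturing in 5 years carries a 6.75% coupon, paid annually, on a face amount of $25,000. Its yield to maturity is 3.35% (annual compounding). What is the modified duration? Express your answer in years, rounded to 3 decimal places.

4.308 years

Periodic yield y = 0.0335. First find Macaulay duration:
  t   CF        PV=CF/(1+0.0335)^t    t·PV
  1     1,687.50     1,632.8012     1,632.8012
  2     1,687.50     1,579.8753     3,159.7507
  3     1,687.50     1,528.6651     4,585.9952
  4     1,687.50     1,479.1147     5,916.4589
  5    26,687.50    22,633.6965   113,168.4824
  Σ                 28,854.1527   128,463.4882
P = 28,854.1527; Macaulay duration = 128,463.4882 / 28,854.1527 = 4.45217 years.
Modified duration = D_Mac / (1 + y) = 4.45217 / 1.0335 = 4.30785 years.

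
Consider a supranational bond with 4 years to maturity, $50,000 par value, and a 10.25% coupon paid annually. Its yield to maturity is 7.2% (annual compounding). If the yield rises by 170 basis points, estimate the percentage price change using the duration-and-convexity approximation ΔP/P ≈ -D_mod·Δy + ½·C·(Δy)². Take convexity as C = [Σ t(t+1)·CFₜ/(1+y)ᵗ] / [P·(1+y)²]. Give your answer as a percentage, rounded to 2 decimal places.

With y = 0.072:
  t   CF        PV=CF/(1+0.072)^t    t·PV        t(t+1)·PV
  1     5,125.00     4,780.7836     4,780.7836       9,561.5672
  2     5,125.00     4,459.6862     8,919.3724      26,758.1171
  3     5,125.00     4,160.1550    12,480.4650      49,921.8602
  4    55,125.00    41,741.6355   166,966.5419     834,832.7094
  Σ                 55,142.2602   193,147.1629     921,074.2538
P = 55,142.2602; D_Mac = 3.50271 yrs; D_mod = 3.26745 yrs; C = 14.53518.
Duration effect: -3.26745 × (+0.017) = -0.055547
Convexity effect: 0.5 × 14.53518 × (0.017)² = +0.0021003
ΔP/P ≈ -0.055547 + 0.0021003 = -0.053446 = -5.3446%.

-5.34%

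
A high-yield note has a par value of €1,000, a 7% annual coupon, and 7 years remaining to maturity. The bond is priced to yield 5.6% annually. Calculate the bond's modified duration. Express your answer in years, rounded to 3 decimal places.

Periodic yield y = 0.056. First find Macaulay duration:
  t   CF        PV=CF/(1+0.056)^t    t·PV
  1        70.00        66.2879        66.2879
  2        70.00        62.7726       125.5452
  3        70.00        59.4438       178.3313
  4        70.00        56.2914       225.1658
  5        70.00        53.3063       266.5314
  6        70.00        50.4794       302.8766
  7     1,070.00       730.6954     5,114.8675
  Σ                  1,079.2768     6,279.6058
P = 1,079.2768; Macaulay duration = 6,279.6058 / 1,079.2768 = 5.81835 years.
Modified duration = D_Mac / (1 + y) = 5.81835 / 1.056 = 5.50980 years.

5.510 years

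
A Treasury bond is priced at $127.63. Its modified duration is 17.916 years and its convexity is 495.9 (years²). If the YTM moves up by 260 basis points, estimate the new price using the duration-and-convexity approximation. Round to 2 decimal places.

$89.57

Duration effect: -D_mod·Δy = -17.916 × (+0.026) = -0.465816
Convexity effect: ½·C·(Δy)² = 0.5 × 495.9 × (0.026)² = +0.1676142
ΔP/P ≈ -0.465816 + 0.1676142 = -0.2982018
New price ≈ 127.63 × (1 - 0.2982018) = 89.570504266.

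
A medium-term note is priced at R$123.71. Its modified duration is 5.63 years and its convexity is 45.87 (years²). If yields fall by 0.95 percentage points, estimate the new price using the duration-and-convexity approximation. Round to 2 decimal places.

R$130.58

Duration effect: -D_mod·Δy = -5.63 × (-0.0095) = +0.053485
Convexity effect: ½·C·(Δy)² = 0.5 × 45.87 × (-0.0095)² = +0.00206988375
ΔP/P ≈ +0.053485 + 0.00206988375 = +0.05555488375
New price ≈ 123.71 × (1 + 0.05555488375) = 130.5826946687125.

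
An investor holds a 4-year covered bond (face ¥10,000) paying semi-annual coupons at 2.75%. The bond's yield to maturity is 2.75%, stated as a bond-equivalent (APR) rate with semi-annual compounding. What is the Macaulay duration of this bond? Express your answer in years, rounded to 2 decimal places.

3.82 years

Periodic yield y = 0.01375. Discount each cash flow and weight by its period:
  t   CF        PV=CF/(1+0.01375)^t    t·PV
  1       137.50       135.6350       135.6350
  2       137.50       133.7953       267.5907
  3       137.50       131.9806       395.9418
  4       137.50       130.1905       520.7619
  5       137.50       128.4246       642.1232
  6       137.50       126.6828       760.0965
  7       137.50       124.9645       874.7514
  8    10,137.50     9,088.3267    72,706.6135
  Σ                 10,000.0000    76,303.5140
Price P = Σ PV = 10,000.0000.
Macaulay duration = Σ(t·PV) / P = 76,303.5140 / 10,000.0000 = 7.63035 half-year periods.
In years: 7.63035 / 2 = 3.81518 years.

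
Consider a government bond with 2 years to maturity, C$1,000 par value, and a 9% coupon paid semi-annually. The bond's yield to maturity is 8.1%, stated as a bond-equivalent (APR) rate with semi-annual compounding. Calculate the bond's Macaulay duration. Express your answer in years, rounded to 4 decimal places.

1.8756 years

Periodic yield y = 0.0405. Discount each cash flow and weight by its period:
  t   CF        PV=CF/(1+0.0405)^t    t·PV
  1        45.00        43.2484        43.2484
  2        45.00        41.5651        83.1301
  3        45.00        39.9472       119.8416
  4     1,045.00       891.5546     3,566.2185
  Σ                  1,016.3153     3,812.4386
Price P = Σ PV = 1,016.3153.
Macaulay duration = Σ(t·PV) / P = 3,812.4386 / 1,016.3153 = 3.75124 half-year periods.
In years: 3.75124 / 2 = 1.87562 years.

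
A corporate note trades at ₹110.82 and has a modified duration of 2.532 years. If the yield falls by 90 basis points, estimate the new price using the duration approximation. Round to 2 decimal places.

₹113.35

Duration approximation: ΔP/P ≈ -D_mod · Δy = -2.532 × (-0.009) = +0.022788.
New price ≈ 110.82 × (1 + 0.022788) = 113.34536616.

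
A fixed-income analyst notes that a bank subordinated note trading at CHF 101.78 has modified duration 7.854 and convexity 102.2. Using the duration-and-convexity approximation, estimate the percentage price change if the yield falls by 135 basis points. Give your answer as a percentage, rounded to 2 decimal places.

+11.53%

Duration effect: -D_mod·Δy = -7.854 × (-0.0135) = +0.106029
Convexity effect: ½·C·(Δy)² = 0.5 × 102.2 × (-0.0135)² = +0.009312975
ΔP/P ≈ +0.106029 + 0.009312975 = +0.115341975
= +11.5341975%.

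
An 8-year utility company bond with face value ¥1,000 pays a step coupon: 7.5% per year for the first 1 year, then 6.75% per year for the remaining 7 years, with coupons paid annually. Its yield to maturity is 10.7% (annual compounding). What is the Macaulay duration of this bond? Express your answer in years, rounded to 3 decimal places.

6.176 years

Periodic yield y = 0.107. Discount each cash flow and weight by its year:
  t   CF        PV=CF/(1+0.107)^t    t·PV
  1        75.00        67.7507        67.7507
  2        67.50        55.0819       110.1637
  3        67.50        49.7578       149.2733
  4        67.50        44.9483       179.7932
  5        67.50        40.6037       203.0185
  6        67.50        36.6790       220.0743
  7        67.50        33.1337       231.9362
  8     1,067.50       473.3549     3,786.8395
  Σ                    801.3100     4,948.8494
Price P = Σ PV = 801.3100.
Macaulay duration = Σ(t·PV) / P = 4,948.8494 / 801.3100 = 6.17595 years.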